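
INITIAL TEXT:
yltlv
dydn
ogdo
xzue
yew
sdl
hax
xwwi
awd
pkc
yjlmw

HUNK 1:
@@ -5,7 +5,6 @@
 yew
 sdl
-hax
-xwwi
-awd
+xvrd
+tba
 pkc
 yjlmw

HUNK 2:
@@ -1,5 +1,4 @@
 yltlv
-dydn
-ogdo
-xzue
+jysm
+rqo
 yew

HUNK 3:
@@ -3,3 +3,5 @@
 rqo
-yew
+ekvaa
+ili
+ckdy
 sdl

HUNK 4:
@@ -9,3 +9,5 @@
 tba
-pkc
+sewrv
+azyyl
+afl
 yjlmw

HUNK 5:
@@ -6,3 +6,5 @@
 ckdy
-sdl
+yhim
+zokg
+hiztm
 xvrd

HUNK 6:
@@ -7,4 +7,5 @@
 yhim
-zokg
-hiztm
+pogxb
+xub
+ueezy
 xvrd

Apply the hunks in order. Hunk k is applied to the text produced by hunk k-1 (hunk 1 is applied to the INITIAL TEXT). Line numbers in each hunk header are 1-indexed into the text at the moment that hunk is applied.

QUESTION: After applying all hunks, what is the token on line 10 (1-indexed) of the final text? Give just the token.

Hunk 1: at line 5 remove [hax,xwwi,awd] add [xvrd,tba] -> 10 lines: yltlv dydn ogdo xzue yew sdl xvrd tba pkc yjlmw
Hunk 2: at line 1 remove [dydn,ogdo,xzue] add [jysm,rqo] -> 9 lines: yltlv jysm rqo yew sdl xvrd tba pkc yjlmw
Hunk 3: at line 3 remove [yew] add [ekvaa,ili,ckdy] -> 11 lines: yltlv jysm rqo ekvaa ili ckdy sdl xvrd tba pkc yjlmw
Hunk 4: at line 9 remove [pkc] add [sewrv,azyyl,afl] -> 13 lines: yltlv jysm rqo ekvaa ili ckdy sdl xvrd tba sewrv azyyl afl yjlmw
Hunk 5: at line 6 remove [sdl] add [yhim,zokg,hiztm] -> 15 lines: yltlv jysm rqo ekvaa ili ckdy yhim zokg hiztm xvrd tba sewrv azyyl afl yjlmw
Hunk 6: at line 7 remove [zokg,hiztm] add [pogxb,xub,ueezy] -> 16 lines: yltlv jysm rqo ekvaa ili ckdy yhim pogxb xub ueezy xvrd tba sewrv azyyl afl yjlmw
Final line 10: ueezy

Answer: ueezy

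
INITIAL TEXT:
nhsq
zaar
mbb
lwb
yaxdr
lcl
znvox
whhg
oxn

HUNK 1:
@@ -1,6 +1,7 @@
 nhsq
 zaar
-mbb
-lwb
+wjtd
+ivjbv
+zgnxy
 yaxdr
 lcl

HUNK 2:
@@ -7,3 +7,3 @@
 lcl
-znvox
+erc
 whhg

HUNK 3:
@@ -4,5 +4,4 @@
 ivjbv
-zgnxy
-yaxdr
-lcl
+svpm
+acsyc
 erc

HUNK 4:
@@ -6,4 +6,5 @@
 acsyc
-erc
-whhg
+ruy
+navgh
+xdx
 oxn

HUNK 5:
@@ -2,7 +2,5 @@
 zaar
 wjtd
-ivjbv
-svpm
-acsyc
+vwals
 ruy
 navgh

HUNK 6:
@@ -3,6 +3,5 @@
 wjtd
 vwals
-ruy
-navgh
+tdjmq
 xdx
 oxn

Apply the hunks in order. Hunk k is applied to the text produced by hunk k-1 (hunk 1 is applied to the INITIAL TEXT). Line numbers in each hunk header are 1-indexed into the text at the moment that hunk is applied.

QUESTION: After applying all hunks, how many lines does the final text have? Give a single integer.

Hunk 1: at line 1 remove [mbb,lwb] add [wjtd,ivjbv,zgnxy] -> 10 lines: nhsq zaar wjtd ivjbv zgnxy yaxdr lcl znvox whhg oxn
Hunk 2: at line 7 remove [znvox] add [erc] -> 10 lines: nhsq zaar wjtd ivjbv zgnxy yaxdr lcl erc whhg oxn
Hunk 3: at line 4 remove [zgnxy,yaxdr,lcl] add [svpm,acsyc] -> 9 lines: nhsq zaar wjtd ivjbv svpm acsyc erc whhg oxn
Hunk 4: at line 6 remove [erc,whhg] add [ruy,navgh,xdx] -> 10 lines: nhsq zaar wjtd ivjbv svpm acsyc ruy navgh xdx oxn
Hunk 5: at line 2 remove [ivjbv,svpm,acsyc] add [vwals] -> 8 lines: nhsq zaar wjtd vwals ruy navgh xdx oxn
Hunk 6: at line 3 remove [ruy,navgh] add [tdjmq] -> 7 lines: nhsq zaar wjtd vwals tdjmq xdx oxn
Final line count: 7

Answer: 7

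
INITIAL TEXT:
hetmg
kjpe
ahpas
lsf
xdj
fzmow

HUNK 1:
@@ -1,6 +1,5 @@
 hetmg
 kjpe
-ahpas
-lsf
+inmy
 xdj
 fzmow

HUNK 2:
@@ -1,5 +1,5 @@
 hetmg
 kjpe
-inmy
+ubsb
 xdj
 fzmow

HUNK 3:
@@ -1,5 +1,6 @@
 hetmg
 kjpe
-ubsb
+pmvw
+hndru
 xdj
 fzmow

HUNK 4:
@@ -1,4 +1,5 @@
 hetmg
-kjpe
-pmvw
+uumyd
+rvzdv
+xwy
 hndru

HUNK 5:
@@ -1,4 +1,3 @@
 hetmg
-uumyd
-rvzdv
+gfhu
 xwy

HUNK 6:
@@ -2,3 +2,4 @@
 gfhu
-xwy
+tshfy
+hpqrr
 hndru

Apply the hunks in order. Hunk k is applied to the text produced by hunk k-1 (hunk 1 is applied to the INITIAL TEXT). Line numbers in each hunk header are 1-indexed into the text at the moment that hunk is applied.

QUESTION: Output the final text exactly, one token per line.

Answer: hetmg
gfhu
tshfy
hpqrr
hndru
xdj
fzmow

Derivation:
Hunk 1: at line 1 remove [ahpas,lsf] add [inmy] -> 5 lines: hetmg kjpe inmy xdj fzmow
Hunk 2: at line 1 remove [inmy] add [ubsb] -> 5 lines: hetmg kjpe ubsb xdj fzmow
Hunk 3: at line 1 remove [ubsb] add [pmvw,hndru] -> 6 lines: hetmg kjpe pmvw hndru xdj fzmow
Hunk 4: at line 1 remove [kjpe,pmvw] add [uumyd,rvzdv,xwy] -> 7 lines: hetmg uumyd rvzdv xwy hndru xdj fzmow
Hunk 5: at line 1 remove [uumyd,rvzdv] add [gfhu] -> 6 lines: hetmg gfhu xwy hndru xdj fzmow
Hunk 6: at line 2 remove [xwy] add [tshfy,hpqrr] -> 7 lines: hetmg gfhu tshfy hpqrr hndru xdj fzmow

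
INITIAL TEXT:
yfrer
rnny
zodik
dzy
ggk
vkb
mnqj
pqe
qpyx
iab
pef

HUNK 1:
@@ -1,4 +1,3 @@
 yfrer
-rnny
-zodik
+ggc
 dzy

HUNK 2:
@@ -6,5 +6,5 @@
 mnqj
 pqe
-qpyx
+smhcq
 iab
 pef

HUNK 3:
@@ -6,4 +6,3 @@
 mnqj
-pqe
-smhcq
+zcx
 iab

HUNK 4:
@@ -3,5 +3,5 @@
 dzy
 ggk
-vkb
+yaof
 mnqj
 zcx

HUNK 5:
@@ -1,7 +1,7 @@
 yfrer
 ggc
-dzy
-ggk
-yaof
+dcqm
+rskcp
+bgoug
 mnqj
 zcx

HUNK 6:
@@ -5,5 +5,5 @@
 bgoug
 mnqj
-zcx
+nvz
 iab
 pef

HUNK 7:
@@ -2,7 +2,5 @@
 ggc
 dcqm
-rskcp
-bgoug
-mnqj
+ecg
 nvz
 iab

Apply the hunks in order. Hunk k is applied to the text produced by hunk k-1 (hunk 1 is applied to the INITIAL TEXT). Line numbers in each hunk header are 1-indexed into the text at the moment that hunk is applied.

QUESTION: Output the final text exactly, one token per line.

Answer: yfrer
ggc
dcqm
ecg
nvz
iab
pef

Derivation:
Hunk 1: at line 1 remove [rnny,zodik] add [ggc] -> 10 lines: yfrer ggc dzy ggk vkb mnqj pqe qpyx iab pef
Hunk 2: at line 6 remove [qpyx] add [smhcq] -> 10 lines: yfrer ggc dzy ggk vkb mnqj pqe smhcq iab pef
Hunk 3: at line 6 remove [pqe,smhcq] add [zcx] -> 9 lines: yfrer ggc dzy ggk vkb mnqj zcx iab pef
Hunk 4: at line 3 remove [vkb] add [yaof] -> 9 lines: yfrer ggc dzy ggk yaof mnqj zcx iab pef
Hunk 5: at line 1 remove [dzy,ggk,yaof] add [dcqm,rskcp,bgoug] -> 9 lines: yfrer ggc dcqm rskcp bgoug mnqj zcx iab pef
Hunk 6: at line 5 remove [zcx] add [nvz] -> 9 lines: yfrer ggc dcqm rskcp bgoug mnqj nvz iab pef
Hunk 7: at line 2 remove [rskcp,bgoug,mnqj] add [ecg] -> 7 lines: yfrer ggc dcqm ecg nvz iab pef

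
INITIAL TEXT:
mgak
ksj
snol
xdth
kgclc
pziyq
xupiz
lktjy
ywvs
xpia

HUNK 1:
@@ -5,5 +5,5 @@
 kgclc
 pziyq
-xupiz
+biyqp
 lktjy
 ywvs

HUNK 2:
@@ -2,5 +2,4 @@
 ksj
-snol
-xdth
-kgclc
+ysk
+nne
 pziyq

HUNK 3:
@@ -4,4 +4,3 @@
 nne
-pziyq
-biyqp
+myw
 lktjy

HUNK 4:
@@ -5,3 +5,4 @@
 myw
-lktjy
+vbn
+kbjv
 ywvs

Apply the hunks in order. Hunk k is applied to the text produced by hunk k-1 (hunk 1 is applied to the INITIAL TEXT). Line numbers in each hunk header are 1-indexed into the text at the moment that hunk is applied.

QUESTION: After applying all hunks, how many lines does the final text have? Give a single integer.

Answer: 9

Derivation:
Hunk 1: at line 5 remove [xupiz] add [biyqp] -> 10 lines: mgak ksj snol xdth kgclc pziyq biyqp lktjy ywvs xpia
Hunk 2: at line 2 remove [snol,xdth,kgclc] add [ysk,nne] -> 9 lines: mgak ksj ysk nne pziyq biyqp lktjy ywvs xpia
Hunk 3: at line 4 remove [pziyq,biyqp] add [myw] -> 8 lines: mgak ksj ysk nne myw lktjy ywvs xpia
Hunk 4: at line 5 remove [lktjy] add [vbn,kbjv] -> 9 lines: mgak ksj ysk nne myw vbn kbjv ywvs xpia
Final line count: 9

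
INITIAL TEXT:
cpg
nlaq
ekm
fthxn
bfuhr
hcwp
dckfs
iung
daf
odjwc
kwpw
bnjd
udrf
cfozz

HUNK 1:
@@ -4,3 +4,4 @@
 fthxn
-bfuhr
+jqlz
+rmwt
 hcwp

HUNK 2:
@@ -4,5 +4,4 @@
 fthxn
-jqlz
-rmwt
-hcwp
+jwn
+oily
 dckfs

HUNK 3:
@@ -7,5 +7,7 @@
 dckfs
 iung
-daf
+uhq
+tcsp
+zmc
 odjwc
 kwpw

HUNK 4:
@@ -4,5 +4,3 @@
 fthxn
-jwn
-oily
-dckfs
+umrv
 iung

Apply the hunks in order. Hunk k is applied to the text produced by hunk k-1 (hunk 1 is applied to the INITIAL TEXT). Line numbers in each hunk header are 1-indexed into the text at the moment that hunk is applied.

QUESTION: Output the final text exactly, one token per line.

Answer: cpg
nlaq
ekm
fthxn
umrv
iung
uhq
tcsp
zmc
odjwc
kwpw
bnjd
udrf
cfozz

Derivation:
Hunk 1: at line 4 remove [bfuhr] add [jqlz,rmwt] -> 15 lines: cpg nlaq ekm fthxn jqlz rmwt hcwp dckfs iung daf odjwc kwpw bnjd udrf cfozz
Hunk 2: at line 4 remove [jqlz,rmwt,hcwp] add [jwn,oily] -> 14 lines: cpg nlaq ekm fthxn jwn oily dckfs iung daf odjwc kwpw bnjd udrf cfozz
Hunk 3: at line 7 remove [daf] add [uhq,tcsp,zmc] -> 16 lines: cpg nlaq ekm fthxn jwn oily dckfs iung uhq tcsp zmc odjwc kwpw bnjd udrf cfozz
Hunk 4: at line 4 remove [jwn,oily,dckfs] add [umrv] -> 14 lines: cpg nlaq ekm fthxn umrv iung uhq tcsp zmc odjwc kwpw bnjd udrf cfozz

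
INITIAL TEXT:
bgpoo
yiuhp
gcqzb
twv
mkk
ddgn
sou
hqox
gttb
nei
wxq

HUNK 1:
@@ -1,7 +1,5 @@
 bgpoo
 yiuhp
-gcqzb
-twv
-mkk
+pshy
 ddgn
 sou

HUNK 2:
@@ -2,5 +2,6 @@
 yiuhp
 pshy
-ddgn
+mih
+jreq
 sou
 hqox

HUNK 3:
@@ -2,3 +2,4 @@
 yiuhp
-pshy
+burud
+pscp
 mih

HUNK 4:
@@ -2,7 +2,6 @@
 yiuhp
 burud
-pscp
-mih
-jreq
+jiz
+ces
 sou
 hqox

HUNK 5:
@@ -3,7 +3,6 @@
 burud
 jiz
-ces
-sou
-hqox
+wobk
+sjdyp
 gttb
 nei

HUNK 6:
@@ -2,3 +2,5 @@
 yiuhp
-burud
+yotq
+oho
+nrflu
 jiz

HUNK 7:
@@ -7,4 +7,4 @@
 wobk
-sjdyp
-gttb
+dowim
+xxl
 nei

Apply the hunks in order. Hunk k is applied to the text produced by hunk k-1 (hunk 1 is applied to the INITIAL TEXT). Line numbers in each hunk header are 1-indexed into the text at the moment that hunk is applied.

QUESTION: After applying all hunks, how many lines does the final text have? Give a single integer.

Hunk 1: at line 1 remove [gcqzb,twv,mkk] add [pshy] -> 9 lines: bgpoo yiuhp pshy ddgn sou hqox gttb nei wxq
Hunk 2: at line 2 remove [ddgn] add [mih,jreq] -> 10 lines: bgpoo yiuhp pshy mih jreq sou hqox gttb nei wxq
Hunk 3: at line 2 remove [pshy] add [burud,pscp] -> 11 lines: bgpoo yiuhp burud pscp mih jreq sou hqox gttb nei wxq
Hunk 4: at line 2 remove [pscp,mih,jreq] add [jiz,ces] -> 10 lines: bgpoo yiuhp burud jiz ces sou hqox gttb nei wxq
Hunk 5: at line 3 remove [ces,sou,hqox] add [wobk,sjdyp] -> 9 lines: bgpoo yiuhp burud jiz wobk sjdyp gttb nei wxq
Hunk 6: at line 2 remove [burud] add [yotq,oho,nrflu] -> 11 lines: bgpoo yiuhp yotq oho nrflu jiz wobk sjdyp gttb nei wxq
Hunk 7: at line 7 remove [sjdyp,gttb] add [dowim,xxl] -> 11 lines: bgpoo yiuhp yotq oho nrflu jiz wobk dowim xxl nei wxq
Final line count: 11

Answer: 11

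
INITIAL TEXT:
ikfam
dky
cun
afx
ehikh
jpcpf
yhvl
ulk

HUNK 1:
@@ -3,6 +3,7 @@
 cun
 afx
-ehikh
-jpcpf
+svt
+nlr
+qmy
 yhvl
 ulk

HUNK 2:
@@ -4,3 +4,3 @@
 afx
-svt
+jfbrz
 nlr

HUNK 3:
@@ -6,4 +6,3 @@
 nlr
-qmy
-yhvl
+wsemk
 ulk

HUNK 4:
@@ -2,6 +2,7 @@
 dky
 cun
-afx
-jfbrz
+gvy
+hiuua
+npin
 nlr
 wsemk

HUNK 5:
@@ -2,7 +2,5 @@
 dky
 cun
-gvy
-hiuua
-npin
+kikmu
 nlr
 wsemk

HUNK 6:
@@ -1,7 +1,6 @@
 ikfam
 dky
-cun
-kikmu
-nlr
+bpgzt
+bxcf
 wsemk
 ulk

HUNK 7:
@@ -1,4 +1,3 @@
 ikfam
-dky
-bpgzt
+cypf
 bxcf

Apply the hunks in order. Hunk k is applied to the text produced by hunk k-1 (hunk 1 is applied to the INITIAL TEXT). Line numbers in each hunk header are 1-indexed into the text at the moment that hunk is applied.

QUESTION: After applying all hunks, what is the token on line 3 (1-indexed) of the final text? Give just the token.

Hunk 1: at line 3 remove [ehikh,jpcpf] add [svt,nlr,qmy] -> 9 lines: ikfam dky cun afx svt nlr qmy yhvl ulk
Hunk 2: at line 4 remove [svt] add [jfbrz] -> 9 lines: ikfam dky cun afx jfbrz nlr qmy yhvl ulk
Hunk 3: at line 6 remove [qmy,yhvl] add [wsemk] -> 8 lines: ikfam dky cun afx jfbrz nlr wsemk ulk
Hunk 4: at line 2 remove [afx,jfbrz] add [gvy,hiuua,npin] -> 9 lines: ikfam dky cun gvy hiuua npin nlr wsemk ulk
Hunk 5: at line 2 remove [gvy,hiuua,npin] add [kikmu] -> 7 lines: ikfam dky cun kikmu nlr wsemk ulk
Hunk 6: at line 1 remove [cun,kikmu,nlr] add [bpgzt,bxcf] -> 6 lines: ikfam dky bpgzt bxcf wsemk ulk
Hunk 7: at line 1 remove [dky,bpgzt] add [cypf] -> 5 lines: ikfam cypf bxcf wsemk ulk
Final line 3: bxcf

Answer: bxcf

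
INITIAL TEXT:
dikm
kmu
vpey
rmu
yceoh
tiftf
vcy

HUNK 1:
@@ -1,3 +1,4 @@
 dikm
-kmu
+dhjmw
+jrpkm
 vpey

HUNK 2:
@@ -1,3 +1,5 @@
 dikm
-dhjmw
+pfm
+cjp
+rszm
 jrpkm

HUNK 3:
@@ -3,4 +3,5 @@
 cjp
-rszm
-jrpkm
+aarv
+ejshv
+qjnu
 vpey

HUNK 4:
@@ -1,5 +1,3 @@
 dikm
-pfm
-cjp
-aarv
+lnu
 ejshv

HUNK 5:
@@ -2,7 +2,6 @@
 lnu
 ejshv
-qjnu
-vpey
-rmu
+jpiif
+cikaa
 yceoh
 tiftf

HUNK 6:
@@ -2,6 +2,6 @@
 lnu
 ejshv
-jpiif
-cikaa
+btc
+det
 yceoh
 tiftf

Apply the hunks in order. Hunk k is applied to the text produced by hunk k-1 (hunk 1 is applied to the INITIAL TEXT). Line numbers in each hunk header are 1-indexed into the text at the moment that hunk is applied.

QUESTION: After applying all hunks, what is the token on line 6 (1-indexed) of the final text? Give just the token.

Hunk 1: at line 1 remove [kmu] add [dhjmw,jrpkm] -> 8 lines: dikm dhjmw jrpkm vpey rmu yceoh tiftf vcy
Hunk 2: at line 1 remove [dhjmw] add [pfm,cjp,rszm] -> 10 lines: dikm pfm cjp rszm jrpkm vpey rmu yceoh tiftf vcy
Hunk 3: at line 3 remove [rszm,jrpkm] add [aarv,ejshv,qjnu] -> 11 lines: dikm pfm cjp aarv ejshv qjnu vpey rmu yceoh tiftf vcy
Hunk 4: at line 1 remove [pfm,cjp,aarv] add [lnu] -> 9 lines: dikm lnu ejshv qjnu vpey rmu yceoh tiftf vcy
Hunk 5: at line 2 remove [qjnu,vpey,rmu] add [jpiif,cikaa] -> 8 lines: dikm lnu ejshv jpiif cikaa yceoh tiftf vcy
Hunk 6: at line 2 remove [jpiif,cikaa] add [btc,det] -> 8 lines: dikm lnu ejshv btc det yceoh tiftf vcy
Final line 6: yceoh

Answer: yceoh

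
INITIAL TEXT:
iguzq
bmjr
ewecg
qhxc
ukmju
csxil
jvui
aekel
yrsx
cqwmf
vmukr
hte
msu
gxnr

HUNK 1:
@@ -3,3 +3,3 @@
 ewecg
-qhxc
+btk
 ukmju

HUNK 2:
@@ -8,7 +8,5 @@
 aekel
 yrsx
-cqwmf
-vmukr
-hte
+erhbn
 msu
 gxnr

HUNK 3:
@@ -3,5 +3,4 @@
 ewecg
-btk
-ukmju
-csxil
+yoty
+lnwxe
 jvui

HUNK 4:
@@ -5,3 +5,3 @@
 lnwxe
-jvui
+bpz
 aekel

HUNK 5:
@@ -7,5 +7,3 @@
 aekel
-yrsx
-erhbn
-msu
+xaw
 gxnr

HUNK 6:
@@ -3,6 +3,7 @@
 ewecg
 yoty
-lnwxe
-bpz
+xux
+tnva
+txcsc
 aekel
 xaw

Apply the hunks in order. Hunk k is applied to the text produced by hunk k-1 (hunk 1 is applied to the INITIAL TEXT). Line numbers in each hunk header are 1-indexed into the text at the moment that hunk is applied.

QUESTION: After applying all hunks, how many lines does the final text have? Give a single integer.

Answer: 10

Derivation:
Hunk 1: at line 3 remove [qhxc] add [btk] -> 14 lines: iguzq bmjr ewecg btk ukmju csxil jvui aekel yrsx cqwmf vmukr hte msu gxnr
Hunk 2: at line 8 remove [cqwmf,vmukr,hte] add [erhbn] -> 12 lines: iguzq bmjr ewecg btk ukmju csxil jvui aekel yrsx erhbn msu gxnr
Hunk 3: at line 3 remove [btk,ukmju,csxil] add [yoty,lnwxe] -> 11 lines: iguzq bmjr ewecg yoty lnwxe jvui aekel yrsx erhbn msu gxnr
Hunk 4: at line 5 remove [jvui] add [bpz] -> 11 lines: iguzq bmjr ewecg yoty lnwxe bpz aekel yrsx erhbn msu gxnr
Hunk 5: at line 7 remove [yrsx,erhbn,msu] add [xaw] -> 9 lines: iguzq bmjr ewecg yoty lnwxe bpz aekel xaw gxnr
Hunk 6: at line 3 remove [lnwxe,bpz] add [xux,tnva,txcsc] -> 10 lines: iguzq bmjr ewecg yoty xux tnva txcsc aekel xaw gxnr
Final line count: 10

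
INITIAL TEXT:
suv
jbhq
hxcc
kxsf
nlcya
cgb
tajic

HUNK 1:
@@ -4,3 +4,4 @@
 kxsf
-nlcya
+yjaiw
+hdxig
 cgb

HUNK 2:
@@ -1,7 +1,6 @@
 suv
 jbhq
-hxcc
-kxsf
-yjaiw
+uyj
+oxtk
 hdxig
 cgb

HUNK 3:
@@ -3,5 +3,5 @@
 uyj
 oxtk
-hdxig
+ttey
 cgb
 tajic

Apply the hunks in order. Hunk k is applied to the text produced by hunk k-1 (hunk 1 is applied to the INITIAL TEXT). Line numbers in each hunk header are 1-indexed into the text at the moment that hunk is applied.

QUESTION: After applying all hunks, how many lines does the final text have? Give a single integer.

Answer: 7

Derivation:
Hunk 1: at line 4 remove [nlcya] add [yjaiw,hdxig] -> 8 lines: suv jbhq hxcc kxsf yjaiw hdxig cgb tajic
Hunk 2: at line 1 remove [hxcc,kxsf,yjaiw] add [uyj,oxtk] -> 7 lines: suv jbhq uyj oxtk hdxig cgb tajic
Hunk 3: at line 3 remove [hdxig] add [ttey] -> 7 lines: suv jbhq uyj oxtk ttey cgb tajic
Final line count: 7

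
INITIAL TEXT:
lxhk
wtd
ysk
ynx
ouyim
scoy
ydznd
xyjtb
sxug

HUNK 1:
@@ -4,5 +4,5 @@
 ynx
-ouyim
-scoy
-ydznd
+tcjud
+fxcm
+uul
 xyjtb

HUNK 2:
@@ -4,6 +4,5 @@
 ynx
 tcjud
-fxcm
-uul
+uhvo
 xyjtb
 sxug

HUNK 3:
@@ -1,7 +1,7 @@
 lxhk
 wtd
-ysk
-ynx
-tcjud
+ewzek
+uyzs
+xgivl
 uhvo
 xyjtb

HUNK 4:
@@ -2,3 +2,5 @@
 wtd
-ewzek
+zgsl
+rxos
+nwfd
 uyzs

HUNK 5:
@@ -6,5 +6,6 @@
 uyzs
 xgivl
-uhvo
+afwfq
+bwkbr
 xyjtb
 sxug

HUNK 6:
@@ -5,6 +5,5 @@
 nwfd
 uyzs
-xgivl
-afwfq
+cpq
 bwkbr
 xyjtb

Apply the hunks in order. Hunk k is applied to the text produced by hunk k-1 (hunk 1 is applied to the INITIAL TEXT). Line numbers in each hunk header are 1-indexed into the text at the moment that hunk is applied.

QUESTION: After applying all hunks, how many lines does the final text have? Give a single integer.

Hunk 1: at line 4 remove [ouyim,scoy,ydznd] add [tcjud,fxcm,uul] -> 9 lines: lxhk wtd ysk ynx tcjud fxcm uul xyjtb sxug
Hunk 2: at line 4 remove [fxcm,uul] add [uhvo] -> 8 lines: lxhk wtd ysk ynx tcjud uhvo xyjtb sxug
Hunk 3: at line 1 remove [ysk,ynx,tcjud] add [ewzek,uyzs,xgivl] -> 8 lines: lxhk wtd ewzek uyzs xgivl uhvo xyjtb sxug
Hunk 4: at line 2 remove [ewzek] add [zgsl,rxos,nwfd] -> 10 lines: lxhk wtd zgsl rxos nwfd uyzs xgivl uhvo xyjtb sxug
Hunk 5: at line 6 remove [uhvo] add [afwfq,bwkbr] -> 11 lines: lxhk wtd zgsl rxos nwfd uyzs xgivl afwfq bwkbr xyjtb sxug
Hunk 6: at line 5 remove [xgivl,afwfq] add [cpq] -> 10 lines: lxhk wtd zgsl rxos nwfd uyzs cpq bwkbr xyjtb sxug
Final line count: 10

Answer: 10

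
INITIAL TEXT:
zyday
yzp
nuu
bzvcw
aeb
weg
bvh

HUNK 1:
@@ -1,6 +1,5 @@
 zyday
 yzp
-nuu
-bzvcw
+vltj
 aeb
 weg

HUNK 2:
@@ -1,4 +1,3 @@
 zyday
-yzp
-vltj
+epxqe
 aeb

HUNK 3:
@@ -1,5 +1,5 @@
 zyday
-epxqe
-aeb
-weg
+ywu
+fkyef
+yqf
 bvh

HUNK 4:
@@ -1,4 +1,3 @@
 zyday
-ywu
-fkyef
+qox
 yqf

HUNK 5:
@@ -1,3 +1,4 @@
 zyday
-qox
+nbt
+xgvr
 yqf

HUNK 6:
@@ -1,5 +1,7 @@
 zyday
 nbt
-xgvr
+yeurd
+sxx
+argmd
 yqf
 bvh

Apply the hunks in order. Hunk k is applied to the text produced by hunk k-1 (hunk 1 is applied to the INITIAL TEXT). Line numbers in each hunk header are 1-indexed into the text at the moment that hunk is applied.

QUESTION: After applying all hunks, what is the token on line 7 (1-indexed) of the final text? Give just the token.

Answer: bvh

Derivation:
Hunk 1: at line 1 remove [nuu,bzvcw] add [vltj] -> 6 lines: zyday yzp vltj aeb weg bvh
Hunk 2: at line 1 remove [yzp,vltj] add [epxqe] -> 5 lines: zyday epxqe aeb weg bvh
Hunk 3: at line 1 remove [epxqe,aeb,weg] add [ywu,fkyef,yqf] -> 5 lines: zyday ywu fkyef yqf bvh
Hunk 4: at line 1 remove [ywu,fkyef] add [qox] -> 4 lines: zyday qox yqf bvh
Hunk 5: at line 1 remove [qox] add [nbt,xgvr] -> 5 lines: zyday nbt xgvr yqf bvh
Hunk 6: at line 1 remove [xgvr] add [yeurd,sxx,argmd] -> 7 lines: zyday nbt yeurd sxx argmd yqf bvh
Final line 7: bvh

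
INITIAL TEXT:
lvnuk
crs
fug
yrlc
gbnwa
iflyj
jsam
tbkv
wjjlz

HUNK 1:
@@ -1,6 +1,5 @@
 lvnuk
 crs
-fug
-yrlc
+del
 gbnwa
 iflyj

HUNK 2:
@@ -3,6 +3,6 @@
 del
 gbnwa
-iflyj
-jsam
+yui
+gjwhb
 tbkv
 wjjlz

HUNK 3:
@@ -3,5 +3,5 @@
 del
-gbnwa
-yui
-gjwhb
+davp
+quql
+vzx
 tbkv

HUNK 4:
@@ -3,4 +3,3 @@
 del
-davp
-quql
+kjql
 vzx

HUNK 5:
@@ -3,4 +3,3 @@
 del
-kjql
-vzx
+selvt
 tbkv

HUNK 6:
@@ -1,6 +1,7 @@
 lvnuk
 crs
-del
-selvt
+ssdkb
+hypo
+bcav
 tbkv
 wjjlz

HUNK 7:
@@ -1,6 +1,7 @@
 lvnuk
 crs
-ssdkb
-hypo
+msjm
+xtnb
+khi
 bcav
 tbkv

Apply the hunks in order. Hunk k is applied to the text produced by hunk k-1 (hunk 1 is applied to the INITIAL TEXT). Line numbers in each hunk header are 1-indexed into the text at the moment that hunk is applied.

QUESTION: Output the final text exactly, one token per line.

Answer: lvnuk
crs
msjm
xtnb
khi
bcav
tbkv
wjjlz

Derivation:
Hunk 1: at line 1 remove [fug,yrlc] add [del] -> 8 lines: lvnuk crs del gbnwa iflyj jsam tbkv wjjlz
Hunk 2: at line 3 remove [iflyj,jsam] add [yui,gjwhb] -> 8 lines: lvnuk crs del gbnwa yui gjwhb tbkv wjjlz
Hunk 3: at line 3 remove [gbnwa,yui,gjwhb] add [davp,quql,vzx] -> 8 lines: lvnuk crs del davp quql vzx tbkv wjjlz
Hunk 4: at line 3 remove [davp,quql] add [kjql] -> 7 lines: lvnuk crs del kjql vzx tbkv wjjlz
Hunk 5: at line 3 remove [kjql,vzx] add [selvt] -> 6 lines: lvnuk crs del selvt tbkv wjjlz
Hunk 6: at line 1 remove [del,selvt] add [ssdkb,hypo,bcav] -> 7 lines: lvnuk crs ssdkb hypo bcav tbkv wjjlz
Hunk 7: at line 1 remove [ssdkb,hypo] add [msjm,xtnb,khi] -> 8 lines: lvnuk crs msjm xtnb khi bcav tbkv wjjlz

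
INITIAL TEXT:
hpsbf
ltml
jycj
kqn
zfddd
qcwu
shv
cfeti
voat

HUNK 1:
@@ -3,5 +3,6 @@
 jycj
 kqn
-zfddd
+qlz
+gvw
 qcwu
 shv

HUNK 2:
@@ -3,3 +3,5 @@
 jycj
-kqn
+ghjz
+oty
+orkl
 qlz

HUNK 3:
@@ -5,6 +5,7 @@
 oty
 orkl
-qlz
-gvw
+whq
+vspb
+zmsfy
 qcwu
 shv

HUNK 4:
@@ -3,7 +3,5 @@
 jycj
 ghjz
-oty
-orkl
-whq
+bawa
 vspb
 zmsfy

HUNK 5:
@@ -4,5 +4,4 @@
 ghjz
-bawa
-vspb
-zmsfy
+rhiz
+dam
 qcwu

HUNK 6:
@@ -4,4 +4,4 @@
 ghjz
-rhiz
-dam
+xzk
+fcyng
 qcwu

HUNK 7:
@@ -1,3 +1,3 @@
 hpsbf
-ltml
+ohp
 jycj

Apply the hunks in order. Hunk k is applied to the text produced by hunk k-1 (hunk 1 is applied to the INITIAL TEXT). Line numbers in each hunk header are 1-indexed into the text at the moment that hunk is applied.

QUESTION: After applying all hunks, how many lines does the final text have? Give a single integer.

Answer: 10

Derivation:
Hunk 1: at line 3 remove [zfddd] add [qlz,gvw] -> 10 lines: hpsbf ltml jycj kqn qlz gvw qcwu shv cfeti voat
Hunk 2: at line 3 remove [kqn] add [ghjz,oty,orkl] -> 12 lines: hpsbf ltml jycj ghjz oty orkl qlz gvw qcwu shv cfeti voat
Hunk 3: at line 5 remove [qlz,gvw] add [whq,vspb,zmsfy] -> 13 lines: hpsbf ltml jycj ghjz oty orkl whq vspb zmsfy qcwu shv cfeti voat
Hunk 4: at line 3 remove [oty,orkl,whq] add [bawa] -> 11 lines: hpsbf ltml jycj ghjz bawa vspb zmsfy qcwu shv cfeti voat
Hunk 5: at line 4 remove [bawa,vspb,zmsfy] add [rhiz,dam] -> 10 lines: hpsbf ltml jycj ghjz rhiz dam qcwu shv cfeti voat
Hunk 6: at line 4 remove [rhiz,dam] add [xzk,fcyng] -> 10 lines: hpsbf ltml jycj ghjz xzk fcyng qcwu shv cfeti voat
Hunk 7: at line 1 remove [ltml] add [ohp] -> 10 lines: hpsbf ohp jycj ghjz xzk fcyng qcwu shv cfeti voat
Final line count: 10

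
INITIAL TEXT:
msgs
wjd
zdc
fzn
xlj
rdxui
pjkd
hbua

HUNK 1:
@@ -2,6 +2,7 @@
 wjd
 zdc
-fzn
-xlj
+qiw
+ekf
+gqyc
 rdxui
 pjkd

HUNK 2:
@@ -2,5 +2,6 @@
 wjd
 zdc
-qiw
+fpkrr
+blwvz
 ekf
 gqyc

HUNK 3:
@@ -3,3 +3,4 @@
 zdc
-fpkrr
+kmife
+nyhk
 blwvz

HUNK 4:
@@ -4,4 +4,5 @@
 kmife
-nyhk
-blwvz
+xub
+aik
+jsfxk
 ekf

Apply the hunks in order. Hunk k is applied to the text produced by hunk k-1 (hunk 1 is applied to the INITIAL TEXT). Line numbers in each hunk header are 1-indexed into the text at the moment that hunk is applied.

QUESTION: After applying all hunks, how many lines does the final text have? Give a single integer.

Hunk 1: at line 2 remove [fzn,xlj] add [qiw,ekf,gqyc] -> 9 lines: msgs wjd zdc qiw ekf gqyc rdxui pjkd hbua
Hunk 2: at line 2 remove [qiw] add [fpkrr,blwvz] -> 10 lines: msgs wjd zdc fpkrr blwvz ekf gqyc rdxui pjkd hbua
Hunk 3: at line 3 remove [fpkrr] add [kmife,nyhk] -> 11 lines: msgs wjd zdc kmife nyhk blwvz ekf gqyc rdxui pjkd hbua
Hunk 4: at line 4 remove [nyhk,blwvz] add [xub,aik,jsfxk] -> 12 lines: msgs wjd zdc kmife xub aik jsfxk ekf gqyc rdxui pjkd hbua
Final line count: 12

Answer: 12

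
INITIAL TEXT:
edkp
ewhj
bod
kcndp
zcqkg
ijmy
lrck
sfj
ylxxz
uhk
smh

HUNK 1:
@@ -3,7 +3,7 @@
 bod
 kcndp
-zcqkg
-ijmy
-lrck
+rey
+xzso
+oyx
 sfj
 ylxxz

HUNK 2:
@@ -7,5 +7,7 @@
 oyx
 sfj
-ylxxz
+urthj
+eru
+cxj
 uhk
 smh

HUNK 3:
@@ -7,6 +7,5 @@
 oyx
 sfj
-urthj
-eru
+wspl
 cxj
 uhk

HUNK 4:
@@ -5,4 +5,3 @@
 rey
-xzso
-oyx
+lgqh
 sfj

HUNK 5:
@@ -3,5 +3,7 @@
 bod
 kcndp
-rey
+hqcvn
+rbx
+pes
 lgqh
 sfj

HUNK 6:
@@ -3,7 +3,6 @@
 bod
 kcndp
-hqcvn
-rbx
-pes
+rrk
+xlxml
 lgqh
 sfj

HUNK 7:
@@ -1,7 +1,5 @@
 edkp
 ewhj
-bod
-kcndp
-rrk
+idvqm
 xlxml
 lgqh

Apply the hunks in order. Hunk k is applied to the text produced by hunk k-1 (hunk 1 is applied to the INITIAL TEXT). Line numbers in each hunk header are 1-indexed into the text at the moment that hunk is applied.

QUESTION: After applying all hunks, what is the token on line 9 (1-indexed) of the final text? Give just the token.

Answer: uhk

Derivation:
Hunk 1: at line 3 remove [zcqkg,ijmy,lrck] add [rey,xzso,oyx] -> 11 lines: edkp ewhj bod kcndp rey xzso oyx sfj ylxxz uhk smh
Hunk 2: at line 7 remove [ylxxz] add [urthj,eru,cxj] -> 13 lines: edkp ewhj bod kcndp rey xzso oyx sfj urthj eru cxj uhk smh
Hunk 3: at line 7 remove [urthj,eru] add [wspl] -> 12 lines: edkp ewhj bod kcndp rey xzso oyx sfj wspl cxj uhk smh
Hunk 4: at line 5 remove [xzso,oyx] add [lgqh] -> 11 lines: edkp ewhj bod kcndp rey lgqh sfj wspl cxj uhk smh
Hunk 5: at line 3 remove [rey] add [hqcvn,rbx,pes] -> 13 lines: edkp ewhj bod kcndp hqcvn rbx pes lgqh sfj wspl cxj uhk smh
Hunk 6: at line 3 remove [hqcvn,rbx,pes] add [rrk,xlxml] -> 12 lines: edkp ewhj bod kcndp rrk xlxml lgqh sfj wspl cxj uhk smh
Hunk 7: at line 1 remove [bod,kcndp,rrk] add [idvqm] -> 10 lines: edkp ewhj idvqm xlxml lgqh sfj wspl cxj uhk smh
Final line 9: uhk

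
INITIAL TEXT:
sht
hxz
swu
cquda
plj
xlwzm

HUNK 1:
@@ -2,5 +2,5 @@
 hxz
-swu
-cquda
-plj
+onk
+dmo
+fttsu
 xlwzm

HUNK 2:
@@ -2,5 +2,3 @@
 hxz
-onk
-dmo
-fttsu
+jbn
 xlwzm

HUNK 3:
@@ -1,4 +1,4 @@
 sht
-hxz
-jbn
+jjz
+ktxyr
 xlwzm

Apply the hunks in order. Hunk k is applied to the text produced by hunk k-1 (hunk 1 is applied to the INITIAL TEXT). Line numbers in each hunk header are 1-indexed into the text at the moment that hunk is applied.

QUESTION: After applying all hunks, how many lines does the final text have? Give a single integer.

Hunk 1: at line 2 remove [swu,cquda,plj] add [onk,dmo,fttsu] -> 6 lines: sht hxz onk dmo fttsu xlwzm
Hunk 2: at line 2 remove [onk,dmo,fttsu] add [jbn] -> 4 lines: sht hxz jbn xlwzm
Hunk 3: at line 1 remove [hxz,jbn] add [jjz,ktxyr] -> 4 lines: sht jjz ktxyr xlwzm
Final line count: 4

Answer: 4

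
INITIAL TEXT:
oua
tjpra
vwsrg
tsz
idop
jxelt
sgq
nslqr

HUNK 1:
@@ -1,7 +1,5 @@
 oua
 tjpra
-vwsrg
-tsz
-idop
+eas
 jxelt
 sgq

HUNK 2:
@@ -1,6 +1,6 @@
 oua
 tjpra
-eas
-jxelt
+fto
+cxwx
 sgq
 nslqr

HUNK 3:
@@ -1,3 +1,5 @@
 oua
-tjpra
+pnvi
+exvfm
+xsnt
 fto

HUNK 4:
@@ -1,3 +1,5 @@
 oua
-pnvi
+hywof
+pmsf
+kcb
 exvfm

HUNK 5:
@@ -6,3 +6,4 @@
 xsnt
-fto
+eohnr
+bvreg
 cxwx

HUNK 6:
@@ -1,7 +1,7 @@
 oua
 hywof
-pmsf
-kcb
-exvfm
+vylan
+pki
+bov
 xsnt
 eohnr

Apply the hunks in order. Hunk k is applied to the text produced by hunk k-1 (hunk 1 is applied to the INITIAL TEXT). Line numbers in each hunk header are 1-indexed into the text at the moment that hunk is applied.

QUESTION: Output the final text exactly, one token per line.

Hunk 1: at line 1 remove [vwsrg,tsz,idop] add [eas] -> 6 lines: oua tjpra eas jxelt sgq nslqr
Hunk 2: at line 1 remove [eas,jxelt] add [fto,cxwx] -> 6 lines: oua tjpra fto cxwx sgq nslqr
Hunk 3: at line 1 remove [tjpra] add [pnvi,exvfm,xsnt] -> 8 lines: oua pnvi exvfm xsnt fto cxwx sgq nslqr
Hunk 4: at line 1 remove [pnvi] add [hywof,pmsf,kcb] -> 10 lines: oua hywof pmsf kcb exvfm xsnt fto cxwx sgq nslqr
Hunk 5: at line 6 remove [fto] add [eohnr,bvreg] -> 11 lines: oua hywof pmsf kcb exvfm xsnt eohnr bvreg cxwx sgq nslqr
Hunk 6: at line 1 remove [pmsf,kcb,exvfm] add [vylan,pki,bov] -> 11 lines: oua hywof vylan pki bov xsnt eohnr bvreg cxwx sgq nslqr

Answer: oua
hywof
vylan
pki
bov
xsnt
eohnr
bvreg
cxwx
sgq
nslqr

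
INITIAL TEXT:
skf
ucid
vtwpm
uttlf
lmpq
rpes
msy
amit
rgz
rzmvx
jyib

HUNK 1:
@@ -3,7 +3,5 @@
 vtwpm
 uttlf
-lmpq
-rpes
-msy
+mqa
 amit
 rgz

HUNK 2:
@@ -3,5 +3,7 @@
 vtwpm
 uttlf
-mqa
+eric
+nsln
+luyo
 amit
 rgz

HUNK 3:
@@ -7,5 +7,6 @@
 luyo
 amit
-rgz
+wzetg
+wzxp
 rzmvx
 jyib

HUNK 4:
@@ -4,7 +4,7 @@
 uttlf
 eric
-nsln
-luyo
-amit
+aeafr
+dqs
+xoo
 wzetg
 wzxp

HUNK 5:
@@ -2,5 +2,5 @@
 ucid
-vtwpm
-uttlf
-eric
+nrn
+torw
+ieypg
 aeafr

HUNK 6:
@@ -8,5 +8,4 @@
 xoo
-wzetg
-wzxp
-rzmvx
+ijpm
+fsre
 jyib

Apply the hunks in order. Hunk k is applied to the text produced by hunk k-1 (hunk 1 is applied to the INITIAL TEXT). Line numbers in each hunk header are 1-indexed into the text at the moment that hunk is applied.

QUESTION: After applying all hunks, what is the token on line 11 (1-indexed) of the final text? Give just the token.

Hunk 1: at line 3 remove [lmpq,rpes,msy] add [mqa] -> 9 lines: skf ucid vtwpm uttlf mqa amit rgz rzmvx jyib
Hunk 2: at line 3 remove [mqa] add [eric,nsln,luyo] -> 11 lines: skf ucid vtwpm uttlf eric nsln luyo amit rgz rzmvx jyib
Hunk 3: at line 7 remove [rgz] add [wzetg,wzxp] -> 12 lines: skf ucid vtwpm uttlf eric nsln luyo amit wzetg wzxp rzmvx jyib
Hunk 4: at line 4 remove [nsln,luyo,amit] add [aeafr,dqs,xoo] -> 12 lines: skf ucid vtwpm uttlf eric aeafr dqs xoo wzetg wzxp rzmvx jyib
Hunk 5: at line 2 remove [vtwpm,uttlf,eric] add [nrn,torw,ieypg] -> 12 lines: skf ucid nrn torw ieypg aeafr dqs xoo wzetg wzxp rzmvx jyib
Hunk 6: at line 8 remove [wzetg,wzxp,rzmvx] add [ijpm,fsre] -> 11 lines: skf ucid nrn torw ieypg aeafr dqs xoo ijpm fsre jyib
Final line 11: jyib

Answer: jyib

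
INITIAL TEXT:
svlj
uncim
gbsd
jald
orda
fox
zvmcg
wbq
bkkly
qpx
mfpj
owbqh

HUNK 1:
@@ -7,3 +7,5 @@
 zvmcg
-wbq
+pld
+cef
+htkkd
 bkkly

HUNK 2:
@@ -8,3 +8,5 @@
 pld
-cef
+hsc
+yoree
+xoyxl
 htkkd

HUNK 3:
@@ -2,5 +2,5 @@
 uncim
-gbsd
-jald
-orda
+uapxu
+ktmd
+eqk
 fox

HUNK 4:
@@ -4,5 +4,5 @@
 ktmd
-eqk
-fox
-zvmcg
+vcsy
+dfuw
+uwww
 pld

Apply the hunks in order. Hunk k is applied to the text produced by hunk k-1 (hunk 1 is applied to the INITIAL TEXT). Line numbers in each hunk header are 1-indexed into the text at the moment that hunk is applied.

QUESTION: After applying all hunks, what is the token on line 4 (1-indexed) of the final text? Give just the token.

Answer: ktmd

Derivation:
Hunk 1: at line 7 remove [wbq] add [pld,cef,htkkd] -> 14 lines: svlj uncim gbsd jald orda fox zvmcg pld cef htkkd bkkly qpx mfpj owbqh
Hunk 2: at line 8 remove [cef] add [hsc,yoree,xoyxl] -> 16 lines: svlj uncim gbsd jald orda fox zvmcg pld hsc yoree xoyxl htkkd bkkly qpx mfpj owbqh
Hunk 3: at line 2 remove [gbsd,jald,orda] add [uapxu,ktmd,eqk] -> 16 lines: svlj uncim uapxu ktmd eqk fox zvmcg pld hsc yoree xoyxl htkkd bkkly qpx mfpj owbqh
Hunk 4: at line 4 remove [eqk,fox,zvmcg] add [vcsy,dfuw,uwww] -> 16 lines: svlj uncim uapxu ktmd vcsy dfuw uwww pld hsc yoree xoyxl htkkd bkkly qpx mfpj owbqh
Final line 4: ktmd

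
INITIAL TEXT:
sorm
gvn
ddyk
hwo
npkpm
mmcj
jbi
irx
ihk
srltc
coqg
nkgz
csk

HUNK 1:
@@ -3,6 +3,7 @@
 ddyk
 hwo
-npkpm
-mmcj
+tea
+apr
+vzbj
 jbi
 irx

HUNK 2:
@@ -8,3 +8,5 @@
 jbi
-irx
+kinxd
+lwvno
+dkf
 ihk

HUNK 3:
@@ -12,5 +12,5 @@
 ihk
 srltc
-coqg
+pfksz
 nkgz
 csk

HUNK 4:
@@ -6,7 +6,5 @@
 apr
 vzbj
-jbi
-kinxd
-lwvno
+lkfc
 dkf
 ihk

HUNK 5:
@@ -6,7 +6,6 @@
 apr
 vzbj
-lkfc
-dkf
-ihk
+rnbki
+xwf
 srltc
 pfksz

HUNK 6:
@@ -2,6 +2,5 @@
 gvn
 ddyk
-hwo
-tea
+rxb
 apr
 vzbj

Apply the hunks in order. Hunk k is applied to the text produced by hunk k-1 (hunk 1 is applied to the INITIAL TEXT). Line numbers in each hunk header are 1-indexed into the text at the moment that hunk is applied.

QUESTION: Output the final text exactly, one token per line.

Hunk 1: at line 3 remove [npkpm,mmcj] add [tea,apr,vzbj] -> 14 lines: sorm gvn ddyk hwo tea apr vzbj jbi irx ihk srltc coqg nkgz csk
Hunk 2: at line 8 remove [irx] add [kinxd,lwvno,dkf] -> 16 lines: sorm gvn ddyk hwo tea apr vzbj jbi kinxd lwvno dkf ihk srltc coqg nkgz csk
Hunk 3: at line 12 remove [coqg] add [pfksz] -> 16 lines: sorm gvn ddyk hwo tea apr vzbj jbi kinxd lwvno dkf ihk srltc pfksz nkgz csk
Hunk 4: at line 6 remove [jbi,kinxd,lwvno] add [lkfc] -> 14 lines: sorm gvn ddyk hwo tea apr vzbj lkfc dkf ihk srltc pfksz nkgz csk
Hunk 5: at line 6 remove [lkfc,dkf,ihk] add [rnbki,xwf] -> 13 lines: sorm gvn ddyk hwo tea apr vzbj rnbki xwf srltc pfksz nkgz csk
Hunk 6: at line 2 remove [hwo,tea] add [rxb] -> 12 lines: sorm gvn ddyk rxb apr vzbj rnbki xwf srltc pfksz nkgz csk

Answer: sorm
gvn
ddyk
rxb
apr
vzbj
rnbki
xwf
srltc
pfksz
nkgz
csk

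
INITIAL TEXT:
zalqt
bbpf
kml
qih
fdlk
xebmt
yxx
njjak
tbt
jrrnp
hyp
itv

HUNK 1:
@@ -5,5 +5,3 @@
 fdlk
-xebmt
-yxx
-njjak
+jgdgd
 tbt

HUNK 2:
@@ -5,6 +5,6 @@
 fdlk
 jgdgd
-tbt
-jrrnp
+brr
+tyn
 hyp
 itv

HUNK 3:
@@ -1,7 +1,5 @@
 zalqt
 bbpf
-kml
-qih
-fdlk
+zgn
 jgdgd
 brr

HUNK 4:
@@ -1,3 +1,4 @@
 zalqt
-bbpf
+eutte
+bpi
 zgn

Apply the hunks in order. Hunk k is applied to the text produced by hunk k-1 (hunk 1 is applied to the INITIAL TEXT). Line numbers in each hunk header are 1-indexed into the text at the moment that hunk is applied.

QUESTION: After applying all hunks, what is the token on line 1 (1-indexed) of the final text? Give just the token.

Hunk 1: at line 5 remove [xebmt,yxx,njjak] add [jgdgd] -> 10 lines: zalqt bbpf kml qih fdlk jgdgd tbt jrrnp hyp itv
Hunk 2: at line 5 remove [tbt,jrrnp] add [brr,tyn] -> 10 lines: zalqt bbpf kml qih fdlk jgdgd brr tyn hyp itv
Hunk 3: at line 1 remove [kml,qih,fdlk] add [zgn] -> 8 lines: zalqt bbpf zgn jgdgd brr tyn hyp itv
Hunk 4: at line 1 remove [bbpf] add [eutte,bpi] -> 9 lines: zalqt eutte bpi zgn jgdgd brr tyn hyp itv
Final line 1: zalqt

Answer: zalqt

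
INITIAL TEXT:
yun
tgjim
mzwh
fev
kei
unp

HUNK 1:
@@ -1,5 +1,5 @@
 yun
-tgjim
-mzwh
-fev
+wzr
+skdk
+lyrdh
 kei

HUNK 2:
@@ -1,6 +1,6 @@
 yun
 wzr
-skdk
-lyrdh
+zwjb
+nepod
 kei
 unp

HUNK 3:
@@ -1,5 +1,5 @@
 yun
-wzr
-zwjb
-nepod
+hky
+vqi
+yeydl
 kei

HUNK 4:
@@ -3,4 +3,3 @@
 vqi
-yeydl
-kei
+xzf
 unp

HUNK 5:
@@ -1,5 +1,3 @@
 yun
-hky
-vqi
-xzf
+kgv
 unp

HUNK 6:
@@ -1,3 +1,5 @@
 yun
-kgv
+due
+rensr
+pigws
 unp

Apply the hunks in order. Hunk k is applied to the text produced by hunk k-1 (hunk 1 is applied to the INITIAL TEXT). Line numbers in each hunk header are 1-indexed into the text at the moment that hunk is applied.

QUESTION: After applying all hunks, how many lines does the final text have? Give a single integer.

Hunk 1: at line 1 remove [tgjim,mzwh,fev] add [wzr,skdk,lyrdh] -> 6 lines: yun wzr skdk lyrdh kei unp
Hunk 2: at line 1 remove [skdk,lyrdh] add [zwjb,nepod] -> 6 lines: yun wzr zwjb nepod kei unp
Hunk 3: at line 1 remove [wzr,zwjb,nepod] add [hky,vqi,yeydl] -> 6 lines: yun hky vqi yeydl kei unp
Hunk 4: at line 3 remove [yeydl,kei] add [xzf] -> 5 lines: yun hky vqi xzf unp
Hunk 5: at line 1 remove [hky,vqi,xzf] add [kgv] -> 3 lines: yun kgv unp
Hunk 6: at line 1 remove [kgv] add [due,rensr,pigws] -> 5 lines: yun due rensr pigws unp
Final line count: 5

Answer: 5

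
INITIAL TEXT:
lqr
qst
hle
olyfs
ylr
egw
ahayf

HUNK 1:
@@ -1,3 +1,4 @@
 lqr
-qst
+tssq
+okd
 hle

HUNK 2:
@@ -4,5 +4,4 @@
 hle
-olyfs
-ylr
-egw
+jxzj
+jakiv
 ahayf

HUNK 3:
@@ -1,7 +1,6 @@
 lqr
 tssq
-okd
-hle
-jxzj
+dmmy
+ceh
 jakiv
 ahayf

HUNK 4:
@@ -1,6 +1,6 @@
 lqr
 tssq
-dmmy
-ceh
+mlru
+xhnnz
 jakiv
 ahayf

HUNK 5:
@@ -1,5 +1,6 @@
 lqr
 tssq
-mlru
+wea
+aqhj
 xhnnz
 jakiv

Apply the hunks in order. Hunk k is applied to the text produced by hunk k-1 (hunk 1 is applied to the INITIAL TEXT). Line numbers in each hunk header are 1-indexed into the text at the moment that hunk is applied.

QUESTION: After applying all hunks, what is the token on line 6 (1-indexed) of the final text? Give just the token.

Answer: jakiv

Derivation:
Hunk 1: at line 1 remove [qst] add [tssq,okd] -> 8 lines: lqr tssq okd hle olyfs ylr egw ahayf
Hunk 2: at line 4 remove [olyfs,ylr,egw] add [jxzj,jakiv] -> 7 lines: lqr tssq okd hle jxzj jakiv ahayf
Hunk 3: at line 1 remove [okd,hle,jxzj] add [dmmy,ceh] -> 6 lines: lqr tssq dmmy ceh jakiv ahayf
Hunk 4: at line 1 remove [dmmy,ceh] add [mlru,xhnnz] -> 6 lines: lqr tssq mlru xhnnz jakiv ahayf
Hunk 5: at line 1 remove [mlru] add [wea,aqhj] -> 7 lines: lqr tssq wea aqhj xhnnz jakiv ahayf
Final line 6: jakiv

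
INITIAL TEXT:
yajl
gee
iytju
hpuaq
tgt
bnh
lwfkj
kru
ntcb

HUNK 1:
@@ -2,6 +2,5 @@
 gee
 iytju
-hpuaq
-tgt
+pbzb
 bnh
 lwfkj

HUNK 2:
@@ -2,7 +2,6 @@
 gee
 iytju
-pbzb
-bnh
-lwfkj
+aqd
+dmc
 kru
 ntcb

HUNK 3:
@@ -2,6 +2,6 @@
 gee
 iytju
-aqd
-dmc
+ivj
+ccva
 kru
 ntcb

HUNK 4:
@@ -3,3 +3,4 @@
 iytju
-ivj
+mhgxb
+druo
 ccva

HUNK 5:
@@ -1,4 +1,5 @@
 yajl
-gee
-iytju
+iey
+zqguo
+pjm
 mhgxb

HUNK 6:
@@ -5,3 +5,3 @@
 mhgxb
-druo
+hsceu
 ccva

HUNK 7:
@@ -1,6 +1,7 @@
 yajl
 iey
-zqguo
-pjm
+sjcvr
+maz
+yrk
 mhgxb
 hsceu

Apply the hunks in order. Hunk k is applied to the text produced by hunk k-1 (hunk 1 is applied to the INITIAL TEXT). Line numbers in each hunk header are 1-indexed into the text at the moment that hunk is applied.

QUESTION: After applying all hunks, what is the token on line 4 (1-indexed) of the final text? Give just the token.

Answer: maz

Derivation:
Hunk 1: at line 2 remove [hpuaq,tgt] add [pbzb] -> 8 lines: yajl gee iytju pbzb bnh lwfkj kru ntcb
Hunk 2: at line 2 remove [pbzb,bnh,lwfkj] add [aqd,dmc] -> 7 lines: yajl gee iytju aqd dmc kru ntcb
Hunk 3: at line 2 remove [aqd,dmc] add [ivj,ccva] -> 7 lines: yajl gee iytju ivj ccva kru ntcb
Hunk 4: at line 3 remove [ivj] add [mhgxb,druo] -> 8 lines: yajl gee iytju mhgxb druo ccva kru ntcb
Hunk 5: at line 1 remove [gee,iytju] add [iey,zqguo,pjm] -> 9 lines: yajl iey zqguo pjm mhgxb druo ccva kru ntcb
Hunk 6: at line 5 remove [druo] add [hsceu] -> 9 lines: yajl iey zqguo pjm mhgxb hsceu ccva kru ntcb
Hunk 7: at line 1 remove [zqguo,pjm] add [sjcvr,maz,yrk] -> 10 lines: yajl iey sjcvr maz yrk mhgxb hsceu ccva kru ntcb
Final line 4: maz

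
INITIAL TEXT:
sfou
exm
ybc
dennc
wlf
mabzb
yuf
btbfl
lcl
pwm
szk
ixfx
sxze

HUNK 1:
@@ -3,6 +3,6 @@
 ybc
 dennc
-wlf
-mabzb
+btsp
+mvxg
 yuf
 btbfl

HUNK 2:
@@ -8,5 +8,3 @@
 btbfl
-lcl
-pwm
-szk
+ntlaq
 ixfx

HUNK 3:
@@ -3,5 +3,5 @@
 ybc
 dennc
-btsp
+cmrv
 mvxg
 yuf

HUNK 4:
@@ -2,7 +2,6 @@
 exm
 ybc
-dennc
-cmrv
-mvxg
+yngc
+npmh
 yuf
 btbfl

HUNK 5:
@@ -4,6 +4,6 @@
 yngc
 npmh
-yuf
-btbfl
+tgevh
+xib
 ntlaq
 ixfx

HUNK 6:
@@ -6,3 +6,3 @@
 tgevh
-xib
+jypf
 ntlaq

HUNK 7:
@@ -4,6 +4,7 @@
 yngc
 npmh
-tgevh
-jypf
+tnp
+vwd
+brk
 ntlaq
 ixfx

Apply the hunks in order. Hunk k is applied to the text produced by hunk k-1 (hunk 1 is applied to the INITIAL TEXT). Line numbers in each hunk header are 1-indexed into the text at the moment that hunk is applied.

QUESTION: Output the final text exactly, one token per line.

Answer: sfou
exm
ybc
yngc
npmh
tnp
vwd
brk
ntlaq
ixfx
sxze

Derivation:
Hunk 1: at line 3 remove [wlf,mabzb] add [btsp,mvxg] -> 13 lines: sfou exm ybc dennc btsp mvxg yuf btbfl lcl pwm szk ixfx sxze
Hunk 2: at line 8 remove [lcl,pwm,szk] add [ntlaq] -> 11 lines: sfou exm ybc dennc btsp mvxg yuf btbfl ntlaq ixfx sxze
Hunk 3: at line 3 remove [btsp] add [cmrv] -> 11 lines: sfou exm ybc dennc cmrv mvxg yuf btbfl ntlaq ixfx sxze
Hunk 4: at line 2 remove [dennc,cmrv,mvxg] add [yngc,npmh] -> 10 lines: sfou exm ybc yngc npmh yuf btbfl ntlaq ixfx sxze
Hunk 5: at line 4 remove [yuf,btbfl] add [tgevh,xib] -> 10 lines: sfou exm ybc yngc npmh tgevh xib ntlaq ixfx sxze
Hunk 6: at line 6 remove [xib] add [jypf] -> 10 lines: sfou exm ybc yngc npmh tgevh jypf ntlaq ixfx sxze
Hunk 7: at line 4 remove [tgevh,jypf] add [tnp,vwd,brk] -> 11 lines: sfou exm ybc yngc npmh tnp vwd brk ntlaq ixfx sxze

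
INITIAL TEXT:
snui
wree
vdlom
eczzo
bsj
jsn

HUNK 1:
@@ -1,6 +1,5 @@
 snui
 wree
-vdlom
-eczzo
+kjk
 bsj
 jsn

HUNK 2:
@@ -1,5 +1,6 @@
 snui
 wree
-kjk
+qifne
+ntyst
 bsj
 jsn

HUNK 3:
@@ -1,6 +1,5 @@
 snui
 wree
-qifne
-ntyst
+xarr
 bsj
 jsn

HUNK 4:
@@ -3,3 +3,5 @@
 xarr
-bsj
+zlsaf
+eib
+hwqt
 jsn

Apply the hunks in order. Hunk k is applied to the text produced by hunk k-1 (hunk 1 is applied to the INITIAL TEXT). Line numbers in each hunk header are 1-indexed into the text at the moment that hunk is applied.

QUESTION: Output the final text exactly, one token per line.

Answer: snui
wree
xarr
zlsaf
eib
hwqt
jsn

Derivation:
Hunk 1: at line 1 remove [vdlom,eczzo] add [kjk] -> 5 lines: snui wree kjk bsj jsn
Hunk 2: at line 1 remove [kjk] add [qifne,ntyst] -> 6 lines: snui wree qifne ntyst bsj jsn
Hunk 3: at line 1 remove [qifne,ntyst] add [xarr] -> 5 lines: snui wree xarr bsj jsn
Hunk 4: at line 3 remove [bsj] add [zlsaf,eib,hwqt] -> 7 lines: snui wree xarr zlsaf eib hwqt jsn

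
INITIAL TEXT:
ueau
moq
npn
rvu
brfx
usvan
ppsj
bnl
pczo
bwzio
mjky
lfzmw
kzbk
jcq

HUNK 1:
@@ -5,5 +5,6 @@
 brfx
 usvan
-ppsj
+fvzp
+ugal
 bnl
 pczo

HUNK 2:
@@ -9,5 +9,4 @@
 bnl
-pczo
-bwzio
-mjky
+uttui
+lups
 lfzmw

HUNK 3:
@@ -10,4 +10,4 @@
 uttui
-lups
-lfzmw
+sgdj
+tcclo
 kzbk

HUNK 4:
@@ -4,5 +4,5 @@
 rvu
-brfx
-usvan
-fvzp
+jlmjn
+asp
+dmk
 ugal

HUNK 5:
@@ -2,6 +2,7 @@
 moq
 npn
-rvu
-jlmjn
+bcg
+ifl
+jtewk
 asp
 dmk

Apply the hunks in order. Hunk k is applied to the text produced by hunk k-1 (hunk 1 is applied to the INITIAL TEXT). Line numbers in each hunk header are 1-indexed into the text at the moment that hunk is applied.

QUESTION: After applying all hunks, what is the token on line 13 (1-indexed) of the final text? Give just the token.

Answer: tcclo

Derivation:
Hunk 1: at line 5 remove [ppsj] add [fvzp,ugal] -> 15 lines: ueau moq npn rvu brfx usvan fvzp ugal bnl pczo bwzio mjky lfzmw kzbk jcq
Hunk 2: at line 9 remove [pczo,bwzio,mjky] add [uttui,lups] -> 14 lines: ueau moq npn rvu brfx usvan fvzp ugal bnl uttui lups lfzmw kzbk jcq
Hunk 3: at line 10 remove [lups,lfzmw] add [sgdj,tcclo] -> 14 lines: ueau moq npn rvu brfx usvan fvzp ugal bnl uttui sgdj tcclo kzbk jcq
Hunk 4: at line 4 remove [brfx,usvan,fvzp] add [jlmjn,asp,dmk] -> 14 lines: ueau moq npn rvu jlmjn asp dmk ugal bnl uttui sgdj tcclo kzbk jcq
Hunk 5: at line 2 remove [rvu,jlmjn] add [bcg,ifl,jtewk] -> 15 lines: ueau moq npn bcg ifl jtewk asp dmk ugal bnl uttui sgdj tcclo kzbk jcq
Final line 13: tcclo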